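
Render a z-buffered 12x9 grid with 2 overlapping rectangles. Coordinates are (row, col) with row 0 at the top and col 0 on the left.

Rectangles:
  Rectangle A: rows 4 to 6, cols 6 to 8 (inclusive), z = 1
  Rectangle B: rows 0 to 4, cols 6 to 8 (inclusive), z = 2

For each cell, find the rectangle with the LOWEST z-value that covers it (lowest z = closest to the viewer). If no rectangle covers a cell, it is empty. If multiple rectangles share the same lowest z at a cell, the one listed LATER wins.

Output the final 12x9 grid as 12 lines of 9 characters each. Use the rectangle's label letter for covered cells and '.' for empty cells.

......BBB
......BBB
......BBB
......BBB
......AAA
......AAA
......AAA
.........
.........
.........
.........
.........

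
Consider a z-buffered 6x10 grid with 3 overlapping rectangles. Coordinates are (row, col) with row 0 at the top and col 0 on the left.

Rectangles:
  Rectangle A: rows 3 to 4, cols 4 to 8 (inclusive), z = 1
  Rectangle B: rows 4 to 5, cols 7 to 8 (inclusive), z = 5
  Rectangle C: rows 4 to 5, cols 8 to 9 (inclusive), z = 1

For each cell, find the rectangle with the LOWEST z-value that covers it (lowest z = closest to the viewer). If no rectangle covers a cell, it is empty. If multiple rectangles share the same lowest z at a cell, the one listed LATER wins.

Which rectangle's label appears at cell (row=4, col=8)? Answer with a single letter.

Answer: C

Derivation:
Check cell (4,8):
  A: rows 3-4 cols 4-8 z=1 -> covers; best now A (z=1)
  B: rows 4-5 cols 7-8 z=5 -> covers; best now A (z=1)
  C: rows 4-5 cols 8-9 z=1 -> covers; best now C (z=1)
Winner: C at z=1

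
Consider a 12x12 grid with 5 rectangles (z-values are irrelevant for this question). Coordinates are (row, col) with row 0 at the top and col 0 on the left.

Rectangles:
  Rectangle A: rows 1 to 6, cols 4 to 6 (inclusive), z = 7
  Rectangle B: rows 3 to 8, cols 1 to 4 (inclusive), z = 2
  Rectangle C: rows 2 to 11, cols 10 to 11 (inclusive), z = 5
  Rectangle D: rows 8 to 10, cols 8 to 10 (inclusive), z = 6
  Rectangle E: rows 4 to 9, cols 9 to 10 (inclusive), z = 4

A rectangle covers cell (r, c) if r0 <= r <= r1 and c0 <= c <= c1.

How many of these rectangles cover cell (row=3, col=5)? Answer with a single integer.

Check cell (3,5):
  A: rows 1-6 cols 4-6 -> covers
  B: rows 3-8 cols 1-4 -> outside (col miss)
  C: rows 2-11 cols 10-11 -> outside (col miss)
  D: rows 8-10 cols 8-10 -> outside (row miss)
  E: rows 4-9 cols 9-10 -> outside (row miss)
Count covering = 1

Answer: 1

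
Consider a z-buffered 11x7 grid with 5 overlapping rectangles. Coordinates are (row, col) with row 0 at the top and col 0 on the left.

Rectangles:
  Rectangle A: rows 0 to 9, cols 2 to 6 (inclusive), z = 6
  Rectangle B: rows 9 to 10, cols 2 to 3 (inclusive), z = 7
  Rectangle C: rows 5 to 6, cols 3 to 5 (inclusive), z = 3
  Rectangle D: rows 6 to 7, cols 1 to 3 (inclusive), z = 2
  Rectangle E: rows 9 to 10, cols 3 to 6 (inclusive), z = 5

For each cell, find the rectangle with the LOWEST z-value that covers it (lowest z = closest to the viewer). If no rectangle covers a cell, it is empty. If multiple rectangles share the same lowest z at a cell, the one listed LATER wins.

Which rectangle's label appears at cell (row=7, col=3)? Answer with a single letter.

Check cell (7,3):
  A: rows 0-9 cols 2-6 z=6 -> covers; best now A (z=6)
  B: rows 9-10 cols 2-3 -> outside (row miss)
  C: rows 5-6 cols 3-5 -> outside (row miss)
  D: rows 6-7 cols 1-3 z=2 -> covers; best now D (z=2)
  E: rows 9-10 cols 3-6 -> outside (row miss)
Winner: D at z=2

Answer: D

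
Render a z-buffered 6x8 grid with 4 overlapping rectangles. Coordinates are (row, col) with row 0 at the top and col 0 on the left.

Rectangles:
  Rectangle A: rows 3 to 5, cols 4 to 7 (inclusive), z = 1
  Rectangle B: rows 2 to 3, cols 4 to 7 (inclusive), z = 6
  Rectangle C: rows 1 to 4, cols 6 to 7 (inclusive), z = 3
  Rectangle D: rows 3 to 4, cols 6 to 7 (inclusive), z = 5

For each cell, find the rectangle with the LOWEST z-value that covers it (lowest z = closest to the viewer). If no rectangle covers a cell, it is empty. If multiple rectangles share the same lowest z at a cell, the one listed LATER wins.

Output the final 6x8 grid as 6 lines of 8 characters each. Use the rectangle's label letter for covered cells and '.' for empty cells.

........
......CC
....BBCC
....AAAA
....AAAA
....AAAA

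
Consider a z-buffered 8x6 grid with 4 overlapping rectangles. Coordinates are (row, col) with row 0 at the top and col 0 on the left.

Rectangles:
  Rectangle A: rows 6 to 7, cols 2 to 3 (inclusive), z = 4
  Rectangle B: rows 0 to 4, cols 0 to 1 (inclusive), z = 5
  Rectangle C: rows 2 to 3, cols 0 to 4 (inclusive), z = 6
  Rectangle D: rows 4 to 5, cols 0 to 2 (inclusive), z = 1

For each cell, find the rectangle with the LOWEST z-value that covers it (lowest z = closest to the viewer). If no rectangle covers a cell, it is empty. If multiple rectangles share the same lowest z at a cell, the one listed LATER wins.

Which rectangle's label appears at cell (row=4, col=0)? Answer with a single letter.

Answer: D

Derivation:
Check cell (4,0):
  A: rows 6-7 cols 2-3 -> outside (row miss)
  B: rows 0-4 cols 0-1 z=5 -> covers; best now B (z=5)
  C: rows 2-3 cols 0-4 -> outside (row miss)
  D: rows 4-5 cols 0-2 z=1 -> covers; best now D (z=1)
Winner: D at z=1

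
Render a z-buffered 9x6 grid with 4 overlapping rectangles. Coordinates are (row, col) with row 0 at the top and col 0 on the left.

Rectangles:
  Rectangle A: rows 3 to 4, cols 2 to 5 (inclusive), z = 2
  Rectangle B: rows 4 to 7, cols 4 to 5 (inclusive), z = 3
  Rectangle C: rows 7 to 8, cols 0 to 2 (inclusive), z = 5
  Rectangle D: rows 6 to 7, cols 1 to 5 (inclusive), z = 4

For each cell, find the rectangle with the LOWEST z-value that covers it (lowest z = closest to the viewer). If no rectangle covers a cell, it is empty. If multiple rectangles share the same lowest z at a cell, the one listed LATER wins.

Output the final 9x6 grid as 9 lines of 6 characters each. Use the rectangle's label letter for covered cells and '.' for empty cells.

......
......
......
..AAAA
..AAAA
....BB
.DDDBB
CDDDBB
CCC...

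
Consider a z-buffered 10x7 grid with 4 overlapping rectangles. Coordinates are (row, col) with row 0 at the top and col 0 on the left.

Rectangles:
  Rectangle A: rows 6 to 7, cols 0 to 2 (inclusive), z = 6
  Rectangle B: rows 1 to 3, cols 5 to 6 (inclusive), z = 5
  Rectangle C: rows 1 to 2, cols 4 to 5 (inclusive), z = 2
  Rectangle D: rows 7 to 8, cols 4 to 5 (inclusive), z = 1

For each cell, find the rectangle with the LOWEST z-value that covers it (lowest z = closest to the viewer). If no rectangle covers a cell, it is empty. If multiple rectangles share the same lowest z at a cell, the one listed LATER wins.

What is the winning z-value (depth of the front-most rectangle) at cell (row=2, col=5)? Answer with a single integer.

Answer: 2

Derivation:
Check cell (2,5):
  A: rows 6-7 cols 0-2 -> outside (row miss)
  B: rows 1-3 cols 5-6 z=5 -> covers; best now B (z=5)
  C: rows 1-2 cols 4-5 z=2 -> covers; best now C (z=2)
  D: rows 7-8 cols 4-5 -> outside (row miss)
Winner: C at z=2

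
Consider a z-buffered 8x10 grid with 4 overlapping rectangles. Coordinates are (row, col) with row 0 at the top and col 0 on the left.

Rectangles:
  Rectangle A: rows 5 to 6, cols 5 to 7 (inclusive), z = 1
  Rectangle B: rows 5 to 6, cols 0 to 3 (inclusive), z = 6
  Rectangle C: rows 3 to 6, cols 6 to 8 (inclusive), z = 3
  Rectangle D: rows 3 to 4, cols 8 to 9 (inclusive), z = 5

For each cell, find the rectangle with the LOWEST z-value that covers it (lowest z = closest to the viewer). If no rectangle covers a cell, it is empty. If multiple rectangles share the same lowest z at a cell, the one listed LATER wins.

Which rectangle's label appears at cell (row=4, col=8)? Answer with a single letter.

Answer: C

Derivation:
Check cell (4,8):
  A: rows 5-6 cols 5-7 -> outside (row miss)
  B: rows 5-6 cols 0-3 -> outside (row miss)
  C: rows 3-6 cols 6-8 z=3 -> covers; best now C (z=3)
  D: rows 3-4 cols 8-9 z=5 -> covers; best now C (z=3)
Winner: C at z=3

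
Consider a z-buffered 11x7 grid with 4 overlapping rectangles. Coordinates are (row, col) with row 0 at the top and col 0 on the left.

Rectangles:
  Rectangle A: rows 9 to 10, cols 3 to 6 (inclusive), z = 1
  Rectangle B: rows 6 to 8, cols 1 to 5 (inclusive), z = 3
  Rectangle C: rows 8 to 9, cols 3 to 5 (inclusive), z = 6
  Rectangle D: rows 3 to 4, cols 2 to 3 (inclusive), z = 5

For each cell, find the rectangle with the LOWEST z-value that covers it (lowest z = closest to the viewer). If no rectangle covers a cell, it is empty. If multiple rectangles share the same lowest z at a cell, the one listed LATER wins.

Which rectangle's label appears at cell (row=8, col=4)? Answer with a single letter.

Answer: B

Derivation:
Check cell (8,4):
  A: rows 9-10 cols 3-6 -> outside (row miss)
  B: rows 6-8 cols 1-5 z=3 -> covers; best now B (z=3)
  C: rows 8-9 cols 3-5 z=6 -> covers; best now B (z=3)
  D: rows 3-4 cols 2-3 -> outside (row miss)
Winner: B at z=3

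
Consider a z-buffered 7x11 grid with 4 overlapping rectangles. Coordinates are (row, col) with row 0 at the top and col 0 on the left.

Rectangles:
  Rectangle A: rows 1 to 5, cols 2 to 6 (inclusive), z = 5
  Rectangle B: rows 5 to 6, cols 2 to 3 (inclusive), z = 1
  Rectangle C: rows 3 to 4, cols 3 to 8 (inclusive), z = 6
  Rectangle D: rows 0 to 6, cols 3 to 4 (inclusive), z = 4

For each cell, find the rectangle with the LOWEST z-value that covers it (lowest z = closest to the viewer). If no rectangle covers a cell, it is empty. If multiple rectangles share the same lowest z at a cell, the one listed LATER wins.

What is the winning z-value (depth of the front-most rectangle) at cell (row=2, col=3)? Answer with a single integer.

Answer: 4

Derivation:
Check cell (2,3):
  A: rows 1-5 cols 2-6 z=5 -> covers; best now A (z=5)
  B: rows 5-6 cols 2-3 -> outside (row miss)
  C: rows 3-4 cols 3-8 -> outside (row miss)
  D: rows 0-6 cols 3-4 z=4 -> covers; best now D (z=4)
Winner: D at z=4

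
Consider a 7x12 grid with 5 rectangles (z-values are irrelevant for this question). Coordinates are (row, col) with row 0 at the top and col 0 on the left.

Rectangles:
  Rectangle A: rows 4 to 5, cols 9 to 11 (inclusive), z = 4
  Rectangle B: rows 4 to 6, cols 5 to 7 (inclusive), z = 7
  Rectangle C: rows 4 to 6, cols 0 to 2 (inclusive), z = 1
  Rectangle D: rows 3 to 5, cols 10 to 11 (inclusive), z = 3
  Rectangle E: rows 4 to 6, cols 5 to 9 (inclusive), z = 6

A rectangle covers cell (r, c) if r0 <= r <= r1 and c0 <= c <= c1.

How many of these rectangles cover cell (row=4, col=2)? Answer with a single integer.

Check cell (4,2):
  A: rows 4-5 cols 9-11 -> outside (col miss)
  B: rows 4-6 cols 5-7 -> outside (col miss)
  C: rows 4-6 cols 0-2 -> covers
  D: rows 3-5 cols 10-11 -> outside (col miss)
  E: rows 4-6 cols 5-9 -> outside (col miss)
Count covering = 1

Answer: 1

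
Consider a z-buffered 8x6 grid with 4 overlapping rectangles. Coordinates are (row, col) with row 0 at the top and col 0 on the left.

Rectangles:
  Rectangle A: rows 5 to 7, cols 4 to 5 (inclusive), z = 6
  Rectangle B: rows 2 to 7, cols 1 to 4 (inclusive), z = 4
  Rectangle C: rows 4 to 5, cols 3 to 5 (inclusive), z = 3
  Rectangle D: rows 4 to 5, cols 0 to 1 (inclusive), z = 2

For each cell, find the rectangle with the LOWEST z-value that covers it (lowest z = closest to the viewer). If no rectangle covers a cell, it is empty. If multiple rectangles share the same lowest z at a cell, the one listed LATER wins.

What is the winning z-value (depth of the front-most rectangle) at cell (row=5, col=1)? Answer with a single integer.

Check cell (5,1):
  A: rows 5-7 cols 4-5 -> outside (col miss)
  B: rows 2-7 cols 1-4 z=4 -> covers; best now B (z=4)
  C: rows 4-5 cols 3-5 -> outside (col miss)
  D: rows 4-5 cols 0-1 z=2 -> covers; best now D (z=2)
Winner: D at z=2

Answer: 2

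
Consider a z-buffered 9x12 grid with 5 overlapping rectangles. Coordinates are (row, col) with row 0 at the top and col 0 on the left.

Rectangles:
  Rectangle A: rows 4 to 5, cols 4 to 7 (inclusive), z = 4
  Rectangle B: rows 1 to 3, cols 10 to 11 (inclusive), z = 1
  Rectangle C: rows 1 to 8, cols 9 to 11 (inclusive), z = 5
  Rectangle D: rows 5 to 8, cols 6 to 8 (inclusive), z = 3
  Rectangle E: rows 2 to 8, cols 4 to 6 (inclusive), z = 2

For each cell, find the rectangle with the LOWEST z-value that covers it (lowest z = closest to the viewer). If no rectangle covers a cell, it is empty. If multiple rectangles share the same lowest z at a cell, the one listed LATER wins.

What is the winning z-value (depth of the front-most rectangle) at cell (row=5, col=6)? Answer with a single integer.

Answer: 2

Derivation:
Check cell (5,6):
  A: rows 4-5 cols 4-7 z=4 -> covers; best now A (z=4)
  B: rows 1-3 cols 10-11 -> outside (row miss)
  C: rows 1-8 cols 9-11 -> outside (col miss)
  D: rows 5-8 cols 6-8 z=3 -> covers; best now D (z=3)
  E: rows 2-8 cols 4-6 z=2 -> covers; best now E (z=2)
Winner: E at z=2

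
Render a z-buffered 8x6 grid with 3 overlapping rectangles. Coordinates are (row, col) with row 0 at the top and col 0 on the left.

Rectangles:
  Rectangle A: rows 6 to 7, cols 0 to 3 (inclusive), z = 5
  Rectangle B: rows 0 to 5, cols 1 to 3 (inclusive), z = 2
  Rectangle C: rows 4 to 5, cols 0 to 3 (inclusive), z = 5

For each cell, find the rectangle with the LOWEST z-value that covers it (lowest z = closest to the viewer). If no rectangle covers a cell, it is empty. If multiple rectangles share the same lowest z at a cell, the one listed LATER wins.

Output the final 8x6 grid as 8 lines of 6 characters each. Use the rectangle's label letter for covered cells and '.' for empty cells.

.BBB..
.BBB..
.BBB..
.BBB..
CBBB..
CBBB..
AAAA..
AAAA..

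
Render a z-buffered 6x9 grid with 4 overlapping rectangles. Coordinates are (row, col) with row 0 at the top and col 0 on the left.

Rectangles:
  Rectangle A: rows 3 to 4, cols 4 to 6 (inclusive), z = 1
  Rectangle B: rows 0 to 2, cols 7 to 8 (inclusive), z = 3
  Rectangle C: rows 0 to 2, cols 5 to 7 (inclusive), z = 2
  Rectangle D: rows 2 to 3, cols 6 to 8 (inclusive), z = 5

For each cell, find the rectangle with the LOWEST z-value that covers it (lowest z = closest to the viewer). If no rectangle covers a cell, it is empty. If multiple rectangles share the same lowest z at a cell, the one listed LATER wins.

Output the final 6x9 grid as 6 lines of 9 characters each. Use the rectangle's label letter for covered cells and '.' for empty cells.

.....CCCB
.....CCCB
.....CCCB
....AAADD
....AAA..
.........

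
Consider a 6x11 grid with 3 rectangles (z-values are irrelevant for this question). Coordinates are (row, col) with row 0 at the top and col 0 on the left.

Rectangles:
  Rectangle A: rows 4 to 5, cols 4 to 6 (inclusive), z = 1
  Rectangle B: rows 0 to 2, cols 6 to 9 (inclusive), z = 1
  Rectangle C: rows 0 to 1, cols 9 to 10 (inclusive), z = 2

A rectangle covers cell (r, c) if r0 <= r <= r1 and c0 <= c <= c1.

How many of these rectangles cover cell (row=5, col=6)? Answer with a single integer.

Answer: 1

Derivation:
Check cell (5,6):
  A: rows 4-5 cols 4-6 -> covers
  B: rows 0-2 cols 6-9 -> outside (row miss)
  C: rows 0-1 cols 9-10 -> outside (row miss)
Count covering = 1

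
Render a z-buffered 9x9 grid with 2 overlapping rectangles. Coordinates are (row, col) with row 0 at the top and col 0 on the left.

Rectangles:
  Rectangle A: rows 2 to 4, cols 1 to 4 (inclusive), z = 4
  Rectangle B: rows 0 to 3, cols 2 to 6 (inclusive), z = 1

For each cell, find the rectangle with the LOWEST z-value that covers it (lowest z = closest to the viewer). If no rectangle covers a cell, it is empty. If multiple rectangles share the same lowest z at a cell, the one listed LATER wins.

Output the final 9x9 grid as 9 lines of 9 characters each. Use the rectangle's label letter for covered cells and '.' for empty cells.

..BBBBB..
..BBBBB..
.ABBBBB..
.ABBBBB..
.AAAA....
.........
.........
.........
.........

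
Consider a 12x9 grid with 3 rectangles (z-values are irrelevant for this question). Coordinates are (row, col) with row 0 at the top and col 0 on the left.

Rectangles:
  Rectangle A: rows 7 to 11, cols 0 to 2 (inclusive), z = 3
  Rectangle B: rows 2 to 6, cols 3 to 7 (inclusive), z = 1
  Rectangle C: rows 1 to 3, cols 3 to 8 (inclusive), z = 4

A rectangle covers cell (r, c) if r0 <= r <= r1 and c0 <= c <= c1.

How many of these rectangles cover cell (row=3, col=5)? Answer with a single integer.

Check cell (3,5):
  A: rows 7-11 cols 0-2 -> outside (row miss)
  B: rows 2-6 cols 3-7 -> covers
  C: rows 1-3 cols 3-8 -> covers
Count covering = 2

Answer: 2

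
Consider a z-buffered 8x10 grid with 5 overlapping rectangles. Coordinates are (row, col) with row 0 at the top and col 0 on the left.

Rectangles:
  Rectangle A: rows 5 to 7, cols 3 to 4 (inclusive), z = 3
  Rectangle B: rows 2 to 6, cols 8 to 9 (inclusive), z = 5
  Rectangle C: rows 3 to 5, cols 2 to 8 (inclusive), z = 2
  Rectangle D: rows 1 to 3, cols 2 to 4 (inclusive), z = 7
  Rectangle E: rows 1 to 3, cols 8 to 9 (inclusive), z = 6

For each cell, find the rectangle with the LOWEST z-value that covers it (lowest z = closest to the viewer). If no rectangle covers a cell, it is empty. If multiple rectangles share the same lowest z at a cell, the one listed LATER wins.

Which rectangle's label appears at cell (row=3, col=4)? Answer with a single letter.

Check cell (3,4):
  A: rows 5-7 cols 3-4 -> outside (row miss)
  B: rows 2-6 cols 8-9 -> outside (col miss)
  C: rows 3-5 cols 2-8 z=2 -> covers; best now C (z=2)
  D: rows 1-3 cols 2-4 z=7 -> covers; best now C (z=2)
  E: rows 1-3 cols 8-9 -> outside (col miss)
Winner: C at z=2

Answer: C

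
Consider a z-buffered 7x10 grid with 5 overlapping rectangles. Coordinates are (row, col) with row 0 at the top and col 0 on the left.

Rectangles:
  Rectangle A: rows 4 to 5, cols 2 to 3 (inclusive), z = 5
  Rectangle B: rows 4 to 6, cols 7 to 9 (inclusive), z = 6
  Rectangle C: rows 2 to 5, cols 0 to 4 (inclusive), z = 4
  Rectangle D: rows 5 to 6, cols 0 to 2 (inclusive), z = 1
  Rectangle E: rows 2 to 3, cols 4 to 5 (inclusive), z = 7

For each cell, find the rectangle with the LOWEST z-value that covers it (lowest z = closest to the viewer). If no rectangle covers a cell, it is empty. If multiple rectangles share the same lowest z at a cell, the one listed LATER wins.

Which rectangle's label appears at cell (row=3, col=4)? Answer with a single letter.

Answer: C

Derivation:
Check cell (3,4):
  A: rows 4-5 cols 2-3 -> outside (row miss)
  B: rows 4-6 cols 7-9 -> outside (row miss)
  C: rows 2-5 cols 0-4 z=4 -> covers; best now C (z=4)
  D: rows 5-6 cols 0-2 -> outside (row miss)
  E: rows 2-3 cols 4-5 z=7 -> covers; best now C (z=4)
Winner: C at z=4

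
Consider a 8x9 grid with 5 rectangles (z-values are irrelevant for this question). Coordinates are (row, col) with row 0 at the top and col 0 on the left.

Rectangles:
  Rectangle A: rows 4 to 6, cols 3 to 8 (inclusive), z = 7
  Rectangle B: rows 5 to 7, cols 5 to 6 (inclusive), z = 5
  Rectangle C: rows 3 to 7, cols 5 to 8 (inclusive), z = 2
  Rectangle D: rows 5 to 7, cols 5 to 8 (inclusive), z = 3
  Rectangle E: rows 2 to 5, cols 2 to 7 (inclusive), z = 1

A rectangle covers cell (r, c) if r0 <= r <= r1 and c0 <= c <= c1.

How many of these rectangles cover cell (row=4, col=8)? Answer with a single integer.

Check cell (4,8):
  A: rows 4-6 cols 3-8 -> covers
  B: rows 5-7 cols 5-6 -> outside (row miss)
  C: rows 3-7 cols 5-8 -> covers
  D: rows 5-7 cols 5-8 -> outside (row miss)
  E: rows 2-5 cols 2-7 -> outside (col miss)
Count covering = 2

Answer: 2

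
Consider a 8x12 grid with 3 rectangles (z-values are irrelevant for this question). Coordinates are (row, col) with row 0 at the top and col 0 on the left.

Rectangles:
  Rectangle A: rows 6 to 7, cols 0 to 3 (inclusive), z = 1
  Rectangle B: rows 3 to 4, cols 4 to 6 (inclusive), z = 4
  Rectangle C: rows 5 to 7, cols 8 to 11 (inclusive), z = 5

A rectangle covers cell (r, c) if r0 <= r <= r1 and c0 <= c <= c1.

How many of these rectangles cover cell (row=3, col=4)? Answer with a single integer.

Answer: 1

Derivation:
Check cell (3,4):
  A: rows 6-7 cols 0-3 -> outside (row miss)
  B: rows 3-4 cols 4-6 -> covers
  C: rows 5-7 cols 8-11 -> outside (row miss)
Count covering = 1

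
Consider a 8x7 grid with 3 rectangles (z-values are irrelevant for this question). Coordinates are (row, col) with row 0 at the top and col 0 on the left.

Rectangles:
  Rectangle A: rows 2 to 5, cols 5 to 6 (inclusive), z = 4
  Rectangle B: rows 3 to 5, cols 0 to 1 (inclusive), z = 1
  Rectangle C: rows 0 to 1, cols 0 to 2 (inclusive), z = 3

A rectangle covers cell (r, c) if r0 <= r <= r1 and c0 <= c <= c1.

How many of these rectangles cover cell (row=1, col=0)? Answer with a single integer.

Answer: 1

Derivation:
Check cell (1,0):
  A: rows 2-5 cols 5-6 -> outside (row miss)
  B: rows 3-5 cols 0-1 -> outside (row miss)
  C: rows 0-1 cols 0-2 -> covers
Count covering = 1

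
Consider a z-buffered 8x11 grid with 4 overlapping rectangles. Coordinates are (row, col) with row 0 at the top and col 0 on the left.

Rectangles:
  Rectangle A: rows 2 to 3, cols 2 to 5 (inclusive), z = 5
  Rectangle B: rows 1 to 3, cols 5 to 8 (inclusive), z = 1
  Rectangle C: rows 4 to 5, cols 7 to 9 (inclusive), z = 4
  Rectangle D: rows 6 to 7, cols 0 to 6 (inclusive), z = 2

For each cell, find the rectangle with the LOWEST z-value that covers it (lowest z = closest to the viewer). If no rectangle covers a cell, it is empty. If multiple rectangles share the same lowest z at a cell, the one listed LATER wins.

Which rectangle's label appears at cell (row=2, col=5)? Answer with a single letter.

Answer: B

Derivation:
Check cell (2,5):
  A: rows 2-3 cols 2-5 z=5 -> covers; best now A (z=5)
  B: rows 1-3 cols 5-8 z=1 -> covers; best now B (z=1)
  C: rows 4-5 cols 7-9 -> outside (row miss)
  D: rows 6-7 cols 0-6 -> outside (row miss)
Winner: B at z=1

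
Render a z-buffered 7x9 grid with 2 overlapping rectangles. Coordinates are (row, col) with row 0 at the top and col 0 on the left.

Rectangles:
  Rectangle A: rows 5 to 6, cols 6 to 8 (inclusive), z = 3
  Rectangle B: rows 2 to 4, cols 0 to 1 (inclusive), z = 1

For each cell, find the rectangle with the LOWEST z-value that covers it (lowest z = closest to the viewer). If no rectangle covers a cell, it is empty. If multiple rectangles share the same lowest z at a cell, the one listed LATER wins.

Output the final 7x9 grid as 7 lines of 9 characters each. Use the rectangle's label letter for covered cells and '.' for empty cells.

.........
.........
BB.......
BB.......
BB.......
......AAA
......AAA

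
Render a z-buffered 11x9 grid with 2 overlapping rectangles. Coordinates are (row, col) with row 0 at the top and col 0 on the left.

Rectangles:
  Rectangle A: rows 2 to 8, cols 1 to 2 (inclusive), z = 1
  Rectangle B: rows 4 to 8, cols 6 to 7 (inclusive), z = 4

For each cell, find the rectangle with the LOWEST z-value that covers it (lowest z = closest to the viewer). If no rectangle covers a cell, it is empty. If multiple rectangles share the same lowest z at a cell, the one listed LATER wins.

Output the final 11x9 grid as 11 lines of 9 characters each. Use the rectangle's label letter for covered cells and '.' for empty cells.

.........
.........
.AA......
.AA......
.AA...BB.
.AA...BB.
.AA...BB.
.AA...BB.
.AA...BB.
.........
.........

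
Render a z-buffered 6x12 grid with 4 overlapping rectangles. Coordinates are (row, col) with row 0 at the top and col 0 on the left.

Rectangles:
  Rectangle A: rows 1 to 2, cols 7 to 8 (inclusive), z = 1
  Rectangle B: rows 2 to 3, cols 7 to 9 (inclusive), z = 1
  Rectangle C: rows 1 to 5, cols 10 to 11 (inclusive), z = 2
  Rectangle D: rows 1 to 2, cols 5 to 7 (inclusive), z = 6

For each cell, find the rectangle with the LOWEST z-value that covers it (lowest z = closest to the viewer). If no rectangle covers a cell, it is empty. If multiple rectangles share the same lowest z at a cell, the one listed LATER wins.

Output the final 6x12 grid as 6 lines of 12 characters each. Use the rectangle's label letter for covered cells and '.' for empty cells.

............
.....DDAA.CC
.....DDBBBCC
.......BBBCC
..........CC
..........CC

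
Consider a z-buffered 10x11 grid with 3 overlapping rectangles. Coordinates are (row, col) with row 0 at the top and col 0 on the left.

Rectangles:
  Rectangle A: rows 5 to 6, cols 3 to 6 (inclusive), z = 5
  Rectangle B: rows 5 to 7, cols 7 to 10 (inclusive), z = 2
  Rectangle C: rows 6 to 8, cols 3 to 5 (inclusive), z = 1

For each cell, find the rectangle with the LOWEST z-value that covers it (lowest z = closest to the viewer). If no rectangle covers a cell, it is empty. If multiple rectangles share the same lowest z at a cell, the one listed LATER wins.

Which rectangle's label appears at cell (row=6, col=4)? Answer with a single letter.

Check cell (6,4):
  A: rows 5-6 cols 3-6 z=5 -> covers; best now A (z=5)
  B: rows 5-7 cols 7-10 -> outside (col miss)
  C: rows 6-8 cols 3-5 z=1 -> covers; best now C (z=1)
Winner: C at z=1

Answer: C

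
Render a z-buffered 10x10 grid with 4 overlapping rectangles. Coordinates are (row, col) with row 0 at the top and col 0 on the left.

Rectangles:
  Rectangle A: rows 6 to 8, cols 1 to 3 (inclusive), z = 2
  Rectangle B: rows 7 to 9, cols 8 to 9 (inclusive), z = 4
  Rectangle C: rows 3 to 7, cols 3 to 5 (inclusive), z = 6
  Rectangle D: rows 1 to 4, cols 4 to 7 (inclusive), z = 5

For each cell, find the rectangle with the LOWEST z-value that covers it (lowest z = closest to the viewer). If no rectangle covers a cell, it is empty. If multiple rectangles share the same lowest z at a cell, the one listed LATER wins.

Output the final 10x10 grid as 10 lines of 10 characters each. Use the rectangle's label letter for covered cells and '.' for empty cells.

..........
....DDDD..
....DDDD..
...CDDDD..
...CDDDD..
...CCC....
.AAACC....
.AAACC..BB
.AAA....BB
........BB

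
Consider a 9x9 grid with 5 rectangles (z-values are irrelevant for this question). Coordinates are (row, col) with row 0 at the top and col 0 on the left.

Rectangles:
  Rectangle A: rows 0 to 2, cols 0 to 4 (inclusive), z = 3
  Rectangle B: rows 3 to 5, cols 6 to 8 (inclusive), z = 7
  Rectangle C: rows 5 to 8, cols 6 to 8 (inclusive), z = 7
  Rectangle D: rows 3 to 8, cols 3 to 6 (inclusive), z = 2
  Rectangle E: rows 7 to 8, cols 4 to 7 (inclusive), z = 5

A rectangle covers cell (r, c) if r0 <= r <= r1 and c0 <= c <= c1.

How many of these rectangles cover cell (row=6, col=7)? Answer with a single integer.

Check cell (6,7):
  A: rows 0-2 cols 0-4 -> outside (row miss)
  B: rows 3-5 cols 6-8 -> outside (row miss)
  C: rows 5-8 cols 6-8 -> covers
  D: rows 3-8 cols 3-6 -> outside (col miss)
  E: rows 7-8 cols 4-7 -> outside (row miss)
Count covering = 1

Answer: 1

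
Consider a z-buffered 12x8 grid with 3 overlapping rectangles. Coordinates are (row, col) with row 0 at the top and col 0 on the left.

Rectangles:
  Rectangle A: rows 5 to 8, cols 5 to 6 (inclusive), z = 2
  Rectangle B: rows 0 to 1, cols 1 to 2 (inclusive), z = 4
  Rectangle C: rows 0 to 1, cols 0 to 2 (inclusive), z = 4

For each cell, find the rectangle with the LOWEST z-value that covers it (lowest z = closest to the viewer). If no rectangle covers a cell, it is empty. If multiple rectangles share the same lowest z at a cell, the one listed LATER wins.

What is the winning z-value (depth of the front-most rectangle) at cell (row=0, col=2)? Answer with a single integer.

Check cell (0,2):
  A: rows 5-8 cols 5-6 -> outside (row miss)
  B: rows 0-1 cols 1-2 z=4 -> covers; best now B (z=4)
  C: rows 0-1 cols 0-2 z=4 -> covers; best now C (z=4)
Winner: C at z=4

Answer: 4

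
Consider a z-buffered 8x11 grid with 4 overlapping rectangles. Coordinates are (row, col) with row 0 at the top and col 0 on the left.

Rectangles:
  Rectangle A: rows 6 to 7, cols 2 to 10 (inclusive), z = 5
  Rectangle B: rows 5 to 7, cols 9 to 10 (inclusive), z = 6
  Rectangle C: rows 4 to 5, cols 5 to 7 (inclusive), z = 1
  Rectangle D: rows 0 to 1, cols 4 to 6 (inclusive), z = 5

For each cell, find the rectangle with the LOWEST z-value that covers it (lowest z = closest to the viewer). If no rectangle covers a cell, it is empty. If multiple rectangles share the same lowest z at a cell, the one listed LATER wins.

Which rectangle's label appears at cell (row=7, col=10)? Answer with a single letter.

Check cell (7,10):
  A: rows 6-7 cols 2-10 z=5 -> covers; best now A (z=5)
  B: rows 5-7 cols 9-10 z=6 -> covers; best now A (z=5)
  C: rows 4-5 cols 5-7 -> outside (row miss)
  D: rows 0-1 cols 4-6 -> outside (row miss)
Winner: A at z=5

Answer: A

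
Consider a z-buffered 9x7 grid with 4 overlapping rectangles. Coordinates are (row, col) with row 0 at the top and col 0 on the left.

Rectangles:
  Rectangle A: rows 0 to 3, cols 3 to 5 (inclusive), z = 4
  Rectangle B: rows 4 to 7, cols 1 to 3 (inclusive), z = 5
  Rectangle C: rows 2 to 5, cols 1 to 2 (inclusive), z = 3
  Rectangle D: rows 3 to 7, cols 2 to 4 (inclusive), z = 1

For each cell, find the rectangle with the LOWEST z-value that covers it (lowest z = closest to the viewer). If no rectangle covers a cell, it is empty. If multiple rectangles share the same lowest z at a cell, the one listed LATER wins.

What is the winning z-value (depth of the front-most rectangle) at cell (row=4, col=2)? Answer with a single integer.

Check cell (4,2):
  A: rows 0-3 cols 3-5 -> outside (row miss)
  B: rows 4-7 cols 1-3 z=5 -> covers; best now B (z=5)
  C: rows 2-5 cols 1-2 z=3 -> covers; best now C (z=3)
  D: rows 3-7 cols 2-4 z=1 -> covers; best now D (z=1)
Winner: D at z=1

Answer: 1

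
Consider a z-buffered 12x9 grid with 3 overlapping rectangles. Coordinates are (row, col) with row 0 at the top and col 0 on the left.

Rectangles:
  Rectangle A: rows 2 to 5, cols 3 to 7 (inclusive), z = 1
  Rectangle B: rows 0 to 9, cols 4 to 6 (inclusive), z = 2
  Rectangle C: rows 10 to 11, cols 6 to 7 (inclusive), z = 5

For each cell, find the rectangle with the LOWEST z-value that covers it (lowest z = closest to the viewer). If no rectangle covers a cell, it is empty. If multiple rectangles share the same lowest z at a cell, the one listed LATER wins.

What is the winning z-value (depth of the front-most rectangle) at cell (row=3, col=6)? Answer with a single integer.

Answer: 1

Derivation:
Check cell (3,6):
  A: rows 2-5 cols 3-7 z=1 -> covers; best now A (z=1)
  B: rows 0-9 cols 4-6 z=2 -> covers; best now A (z=1)
  C: rows 10-11 cols 6-7 -> outside (row miss)
Winner: A at z=1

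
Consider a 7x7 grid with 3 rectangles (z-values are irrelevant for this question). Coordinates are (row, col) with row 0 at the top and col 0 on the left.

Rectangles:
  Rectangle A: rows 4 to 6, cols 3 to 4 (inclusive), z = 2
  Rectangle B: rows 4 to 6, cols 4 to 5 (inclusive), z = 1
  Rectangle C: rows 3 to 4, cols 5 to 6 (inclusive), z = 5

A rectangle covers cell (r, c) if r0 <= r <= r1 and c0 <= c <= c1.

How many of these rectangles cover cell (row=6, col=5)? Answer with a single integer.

Answer: 1

Derivation:
Check cell (6,5):
  A: rows 4-6 cols 3-4 -> outside (col miss)
  B: rows 4-6 cols 4-5 -> covers
  C: rows 3-4 cols 5-6 -> outside (row miss)
Count covering = 1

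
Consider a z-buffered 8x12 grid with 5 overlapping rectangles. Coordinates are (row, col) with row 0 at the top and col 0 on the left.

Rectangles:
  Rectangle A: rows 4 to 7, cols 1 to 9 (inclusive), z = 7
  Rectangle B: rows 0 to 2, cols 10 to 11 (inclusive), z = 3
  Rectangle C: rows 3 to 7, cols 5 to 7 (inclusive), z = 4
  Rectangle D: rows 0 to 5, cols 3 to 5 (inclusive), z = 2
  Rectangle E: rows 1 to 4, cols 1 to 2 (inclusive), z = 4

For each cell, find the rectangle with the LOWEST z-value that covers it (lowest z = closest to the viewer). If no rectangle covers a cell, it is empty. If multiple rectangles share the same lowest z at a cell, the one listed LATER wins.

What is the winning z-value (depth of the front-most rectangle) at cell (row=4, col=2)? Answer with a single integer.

Check cell (4,2):
  A: rows 4-7 cols 1-9 z=7 -> covers; best now A (z=7)
  B: rows 0-2 cols 10-11 -> outside (row miss)
  C: rows 3-7 cols 5-7 -> outside (col miss)
  D: rows 0-5 cols 3-5 -> outside (col miss)
  E: rows 1-4 cols 1-2 z=4 -> covers; best now E (z=4)
Winner: E at z=4

Answer: 4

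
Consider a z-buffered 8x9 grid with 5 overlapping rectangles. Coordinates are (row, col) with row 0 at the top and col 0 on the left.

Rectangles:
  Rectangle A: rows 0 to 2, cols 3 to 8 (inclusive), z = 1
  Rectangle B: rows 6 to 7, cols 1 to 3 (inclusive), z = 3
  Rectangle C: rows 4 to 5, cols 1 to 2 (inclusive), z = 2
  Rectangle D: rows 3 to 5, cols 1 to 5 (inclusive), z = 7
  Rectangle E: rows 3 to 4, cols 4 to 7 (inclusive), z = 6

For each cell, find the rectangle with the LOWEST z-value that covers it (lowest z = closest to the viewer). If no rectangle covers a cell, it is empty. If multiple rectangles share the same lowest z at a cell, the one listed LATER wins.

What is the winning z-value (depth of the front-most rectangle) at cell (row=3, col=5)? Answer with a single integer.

Answer: 6

Derivation:
Check cell (3,5):
  A: rows 0-2 cols 3-8 -> outside (row miss)
  B: rows 6-7 cols 1-3 -> outside (row miss)
  C: rows 4-5 cols 1-2 -> outside (row miss)
  D: rows 3-5 cols 1-5 z=7 -> covers; best now D (z=7)
  E: rows 3-4 cols 4-7 z=6 -> covers; best now E (z=6)
Winner: E at z=6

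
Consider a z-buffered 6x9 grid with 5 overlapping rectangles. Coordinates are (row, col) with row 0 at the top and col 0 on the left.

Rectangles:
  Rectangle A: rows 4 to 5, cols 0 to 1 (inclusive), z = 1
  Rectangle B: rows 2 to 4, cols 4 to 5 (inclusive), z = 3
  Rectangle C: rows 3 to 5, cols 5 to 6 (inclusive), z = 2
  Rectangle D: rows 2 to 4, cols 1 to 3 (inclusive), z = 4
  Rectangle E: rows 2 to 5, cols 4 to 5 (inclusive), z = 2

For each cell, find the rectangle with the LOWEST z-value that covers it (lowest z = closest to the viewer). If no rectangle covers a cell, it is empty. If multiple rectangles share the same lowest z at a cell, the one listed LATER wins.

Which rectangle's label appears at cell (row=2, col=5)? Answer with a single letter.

Answer: E

Derivation:
Check cell (2,5):
  A: rows 4-5 cols 0-1 -> outside (row miss)
  B: rows 2-4 cols 4-5 z=3 -> covers; best now B (z=3)
  C: rows 3-5 cols 5-6 -> outside (row miss)
  D: rows 2-4 cols 1-3 -> outside (col miss)
  E: rows 2-5 cols 4-5 z=2 -> covers; best now E (z=2)
Winner: E at z=2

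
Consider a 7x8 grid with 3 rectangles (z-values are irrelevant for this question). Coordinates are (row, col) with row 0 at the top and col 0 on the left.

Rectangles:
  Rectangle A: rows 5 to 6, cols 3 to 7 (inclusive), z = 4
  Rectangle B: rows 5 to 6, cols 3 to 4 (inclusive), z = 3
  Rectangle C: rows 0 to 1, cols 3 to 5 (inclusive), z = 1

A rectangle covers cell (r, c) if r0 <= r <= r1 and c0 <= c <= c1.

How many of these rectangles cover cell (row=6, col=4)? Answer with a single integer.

Answer: 2

Derivation:
Check cell (6,4):
  A: rows 5-6 cols 3-7 -> covers
  B: rows 5-6 cols 3-4 -> covers
  C: rows 0-1 cols 3-5 -> outside (row miss)
Count covering = 2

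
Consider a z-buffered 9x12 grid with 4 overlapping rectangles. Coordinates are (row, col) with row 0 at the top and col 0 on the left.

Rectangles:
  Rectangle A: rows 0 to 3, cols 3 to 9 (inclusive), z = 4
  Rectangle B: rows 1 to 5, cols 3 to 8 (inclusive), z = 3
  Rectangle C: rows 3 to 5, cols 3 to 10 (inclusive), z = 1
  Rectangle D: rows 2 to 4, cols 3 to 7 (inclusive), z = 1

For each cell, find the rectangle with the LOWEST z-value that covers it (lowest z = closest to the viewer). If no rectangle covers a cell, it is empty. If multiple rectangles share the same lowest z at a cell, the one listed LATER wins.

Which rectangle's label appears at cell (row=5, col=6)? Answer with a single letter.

Answer: C

Derivation:
Check cell (5,6):
  A: rows 0-3 cols 3-9 -> outside (row miss)
  B: rows 1-5 cols 3-8 z=3 -> covers; best now B (z=3)
  C: rows 3-5 cols 3-10 z=1 -> covers; best now C (z=1)
  D: rows 2-4 cols 3-7 -> outside (row miss)
Winner: C at z=1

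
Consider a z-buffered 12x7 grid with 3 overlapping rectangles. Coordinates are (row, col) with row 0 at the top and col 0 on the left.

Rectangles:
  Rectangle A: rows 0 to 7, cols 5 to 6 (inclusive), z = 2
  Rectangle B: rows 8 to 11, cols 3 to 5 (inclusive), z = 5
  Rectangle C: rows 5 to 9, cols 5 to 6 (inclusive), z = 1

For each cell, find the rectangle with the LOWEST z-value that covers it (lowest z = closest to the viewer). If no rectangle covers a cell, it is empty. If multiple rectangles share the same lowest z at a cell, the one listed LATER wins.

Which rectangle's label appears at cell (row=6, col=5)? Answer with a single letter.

Answer: C

Derivation:
Check cell (6,5):
  A: rows 0-7 cols 5-6 z=2 -> covers; best now A (z=2)
  B: rows 8-11 cols 3-5 -> outside (row miss)
  C: rows 5-9 cols 5-6 z=1 -> covers; best now C (z=1)
Winner: C at z=1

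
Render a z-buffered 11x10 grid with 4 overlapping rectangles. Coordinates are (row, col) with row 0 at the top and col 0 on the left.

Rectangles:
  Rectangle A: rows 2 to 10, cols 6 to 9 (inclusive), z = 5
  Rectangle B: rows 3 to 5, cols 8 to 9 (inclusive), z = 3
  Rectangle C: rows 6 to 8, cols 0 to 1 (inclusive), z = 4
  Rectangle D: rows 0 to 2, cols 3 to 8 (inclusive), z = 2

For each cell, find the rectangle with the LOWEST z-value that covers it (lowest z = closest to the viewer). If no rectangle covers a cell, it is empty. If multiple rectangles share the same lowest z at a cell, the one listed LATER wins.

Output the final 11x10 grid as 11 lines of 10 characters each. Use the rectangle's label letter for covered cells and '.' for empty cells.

...DDDDDD.
...DDDDDD.
...DDDDDDA
......AABB
......AABB
......AABB
CC....AAAA
CC....AAAA
CC....AAAA
......AAAA
......AAAA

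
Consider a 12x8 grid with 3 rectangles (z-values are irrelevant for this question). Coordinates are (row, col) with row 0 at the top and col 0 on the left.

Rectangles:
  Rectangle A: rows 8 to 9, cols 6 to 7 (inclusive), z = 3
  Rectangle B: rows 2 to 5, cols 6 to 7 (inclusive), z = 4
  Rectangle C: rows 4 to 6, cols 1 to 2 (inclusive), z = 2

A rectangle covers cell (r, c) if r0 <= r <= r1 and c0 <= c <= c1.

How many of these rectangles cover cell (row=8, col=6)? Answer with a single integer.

Answer: 1

Derivation:
Check cell (8,6):
  A: rows 8-9 cols 6-7 -> covers
  B: rows 2-5 cols 6-7 -> outside (row miss)
  C: rows 4-6 cols 1-2 -> outside (row miss)
Count covering = 1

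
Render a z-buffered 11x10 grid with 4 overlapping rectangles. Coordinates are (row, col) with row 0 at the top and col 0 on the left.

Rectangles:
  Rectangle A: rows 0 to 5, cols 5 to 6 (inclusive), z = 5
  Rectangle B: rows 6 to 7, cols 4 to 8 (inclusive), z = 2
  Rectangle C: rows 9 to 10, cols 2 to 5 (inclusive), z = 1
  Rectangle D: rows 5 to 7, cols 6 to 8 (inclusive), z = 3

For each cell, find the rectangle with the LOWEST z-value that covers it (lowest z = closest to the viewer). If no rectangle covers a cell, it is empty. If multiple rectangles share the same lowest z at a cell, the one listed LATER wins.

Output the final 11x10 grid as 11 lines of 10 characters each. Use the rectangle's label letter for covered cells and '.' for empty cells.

.....AA...
.....AA...
.....AA...
.....AA...
.....AA...
.....ADDD.
....BBBBB.
....BBBBB.
..........
..CCCC....
..CCCC....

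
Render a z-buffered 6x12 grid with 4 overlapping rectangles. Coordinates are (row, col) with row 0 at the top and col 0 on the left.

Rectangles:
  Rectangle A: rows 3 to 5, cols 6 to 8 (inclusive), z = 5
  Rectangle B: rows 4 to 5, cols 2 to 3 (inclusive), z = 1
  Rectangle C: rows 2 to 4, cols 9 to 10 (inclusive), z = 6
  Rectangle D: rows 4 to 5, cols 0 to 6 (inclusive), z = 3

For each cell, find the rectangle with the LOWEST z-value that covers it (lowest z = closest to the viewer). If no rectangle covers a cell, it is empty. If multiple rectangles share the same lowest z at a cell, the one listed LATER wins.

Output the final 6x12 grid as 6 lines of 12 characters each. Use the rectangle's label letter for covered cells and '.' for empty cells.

............
............
.........CC.
......AAACC.
DDBBDDDAACC.
DDBBDDDAA...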